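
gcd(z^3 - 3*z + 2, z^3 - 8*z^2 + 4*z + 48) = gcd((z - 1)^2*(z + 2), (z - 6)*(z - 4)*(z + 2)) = z + 2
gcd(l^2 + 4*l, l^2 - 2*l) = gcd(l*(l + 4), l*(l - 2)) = l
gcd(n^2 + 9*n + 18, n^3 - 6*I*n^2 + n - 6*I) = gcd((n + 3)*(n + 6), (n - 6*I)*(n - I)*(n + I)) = 1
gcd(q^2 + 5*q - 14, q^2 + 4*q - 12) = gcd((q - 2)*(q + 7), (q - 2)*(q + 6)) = q - 2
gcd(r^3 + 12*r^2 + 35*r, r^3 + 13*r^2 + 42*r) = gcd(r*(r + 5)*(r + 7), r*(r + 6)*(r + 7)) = r^2 + 7*r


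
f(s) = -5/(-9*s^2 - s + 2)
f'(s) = -5*(18*s + 1)/(-9*s^2 - s + 2)^2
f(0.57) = 3.35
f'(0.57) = -25.22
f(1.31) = 0.34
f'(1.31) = -0.56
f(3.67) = 0.04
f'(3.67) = -0.02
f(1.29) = 0.35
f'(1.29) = -0.59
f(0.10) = -2.76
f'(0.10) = -4.27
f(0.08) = -2.68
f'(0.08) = -3.52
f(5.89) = 0.02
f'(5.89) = -0.01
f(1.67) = 0.20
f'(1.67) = -0.25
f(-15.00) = 0.00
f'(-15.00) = 0.00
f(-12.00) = 0.00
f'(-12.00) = 0.00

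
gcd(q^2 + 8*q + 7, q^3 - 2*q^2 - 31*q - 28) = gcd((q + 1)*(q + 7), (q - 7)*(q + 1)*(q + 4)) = q + 1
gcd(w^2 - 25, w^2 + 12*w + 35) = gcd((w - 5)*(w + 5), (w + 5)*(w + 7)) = w + 5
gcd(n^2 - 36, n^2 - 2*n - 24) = n - 6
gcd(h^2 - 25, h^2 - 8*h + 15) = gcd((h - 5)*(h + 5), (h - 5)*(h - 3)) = h - 5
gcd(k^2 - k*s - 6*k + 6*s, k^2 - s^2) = -k + s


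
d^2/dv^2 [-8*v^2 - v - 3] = -16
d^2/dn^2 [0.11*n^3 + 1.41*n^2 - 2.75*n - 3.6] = 0.66*n + 2.82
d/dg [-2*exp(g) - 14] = -2*exp(g)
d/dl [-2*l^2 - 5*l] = -4*l - 5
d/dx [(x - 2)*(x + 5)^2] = (x + 5)*(3*x + 1)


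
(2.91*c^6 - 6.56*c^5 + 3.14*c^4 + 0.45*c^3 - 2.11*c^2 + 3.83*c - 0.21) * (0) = 0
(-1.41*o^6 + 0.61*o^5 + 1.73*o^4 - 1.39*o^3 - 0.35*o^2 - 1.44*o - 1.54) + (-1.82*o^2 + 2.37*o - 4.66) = -1.41*o^6 + 0.61*o^5 + 1.73*o^4 - 1.39*o^3 - 2.17*o^2 + 0.93*o - 6.2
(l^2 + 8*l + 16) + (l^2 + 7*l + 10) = 2*l^2 + 15*l + 26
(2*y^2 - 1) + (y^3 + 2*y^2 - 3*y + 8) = y^3 + 4*y^2 - 3*y + 7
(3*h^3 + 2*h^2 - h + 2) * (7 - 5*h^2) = -15*h^5 - 10*h^4 + 26*h^3 + 4*h^2 - 7*h + 14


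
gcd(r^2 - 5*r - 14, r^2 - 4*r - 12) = r + 2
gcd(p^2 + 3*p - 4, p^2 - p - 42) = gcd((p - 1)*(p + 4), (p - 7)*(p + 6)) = 1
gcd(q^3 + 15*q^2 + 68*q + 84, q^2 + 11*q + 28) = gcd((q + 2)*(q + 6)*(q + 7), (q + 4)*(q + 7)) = q + 7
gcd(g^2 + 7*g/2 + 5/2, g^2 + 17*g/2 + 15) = g + 5/2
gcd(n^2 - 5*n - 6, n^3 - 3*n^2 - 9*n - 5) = n + 1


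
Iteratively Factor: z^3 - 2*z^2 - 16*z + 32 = (z + 4)*(z^2 - 6*z + 8) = (z - 4)*(z + 4)*(z - 2)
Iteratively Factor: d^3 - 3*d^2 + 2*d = (d)*(d^2 - 3*d + 2) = d*(d - 1)*(d - 2)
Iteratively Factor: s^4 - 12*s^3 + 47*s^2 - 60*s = (s - 3)*(s^3 - 9*s^2 + 20*s) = (s - 4)*(s - 3)*(s^2 - 5*s) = s*(s - 4)*(s - 3)*(s - 5)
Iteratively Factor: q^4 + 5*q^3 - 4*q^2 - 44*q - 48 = (q - 3)*(q^3 + 8*q^2 + 20*q + 16) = (q - 3)*(q + 2)*(q^2 + 6*q + 8) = (q - 3)*(q + 2)^2*(q + 4)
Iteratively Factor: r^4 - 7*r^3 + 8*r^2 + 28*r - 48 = (r - 4)*(r^3 - 3*r^2 - 4*r + 12) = (r - 4)*(r - 3)*(r^2 - 4) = (r - 4)*(r - 3)*(r + 2)*(r - 2)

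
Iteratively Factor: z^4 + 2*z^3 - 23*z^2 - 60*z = (z - 5)*(z^3 + 7*z^2 + 12*z) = z*(z - 5)*(z^2 + 7*z + 12) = z*(z - 5)*(z + 3)*(z + 4)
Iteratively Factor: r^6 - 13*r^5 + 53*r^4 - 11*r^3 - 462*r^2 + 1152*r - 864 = (r + 3)*(r^5 - 16*r^4 + 101*r^3 - 314*r^2 + 480*r - 288) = (r - 4)*(r + 3)*(r^4 - 12*r^3 + 53*r^2 - 102*r + 72) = (r - 4)*(r - 2)*(r + 3)*(r^3 - 10*r^2 + 33*r - 36) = (r - 4)*(r - 3)*(r - 2)*(r + 3)*(r^2 - 7*r + 12) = (r - 4)^2*(r - 3)*(r - 2)*(r + 3)*(r - 3)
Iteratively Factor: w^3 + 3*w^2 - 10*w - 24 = (w + 2)*(w^2 + w - 12) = (w + 2)*(w + 4)*(w - 3)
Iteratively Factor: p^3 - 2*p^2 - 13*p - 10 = (p + 2)*(p^2 - 4*p - 5) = (p - 5)*(p + 2)*(p + 1)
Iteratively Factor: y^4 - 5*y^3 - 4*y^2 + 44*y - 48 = (y + 3)*(y^3 - 8*y^2 + 20*y - 16) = (y - 2)*(y + 3)*(y^2 - 6*y + 8) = (y - 4)*(y - 2)*(y + 3)*(y - 2)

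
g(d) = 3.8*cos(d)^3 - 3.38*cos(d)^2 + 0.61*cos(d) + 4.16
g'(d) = -11.4*sin(d)*cos(d)^2 + 6.76*sin(d)*cos(d) - 0.61*sin(d)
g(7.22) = 4.13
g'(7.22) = -0.49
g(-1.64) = 4.10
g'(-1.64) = 1.13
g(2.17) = 2.06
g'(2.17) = -6.65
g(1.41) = 4.19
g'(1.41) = 0.18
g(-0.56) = 4.56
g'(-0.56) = 1.63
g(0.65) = 4.42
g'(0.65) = -1.48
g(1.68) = 4.05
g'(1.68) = -1.47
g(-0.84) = 4.19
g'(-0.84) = 0.88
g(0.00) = 5.19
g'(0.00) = 0.00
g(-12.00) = 4.55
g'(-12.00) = -1.62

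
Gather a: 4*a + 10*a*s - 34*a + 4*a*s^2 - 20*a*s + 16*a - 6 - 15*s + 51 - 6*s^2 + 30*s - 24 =a*(4*s^2 - 10*s - 14) - 6*s^2 + 15*s + 21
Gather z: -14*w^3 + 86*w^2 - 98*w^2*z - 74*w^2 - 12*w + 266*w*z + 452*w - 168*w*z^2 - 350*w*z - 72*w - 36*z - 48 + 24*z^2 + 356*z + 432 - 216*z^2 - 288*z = -14*w^3 + 12*w^2 + 368*w + z^2*(-168*w - 192) + z*(-98*w^2 - 84*w + 32) + 384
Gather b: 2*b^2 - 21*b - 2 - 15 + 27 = 2*b^2 - 21*b + 10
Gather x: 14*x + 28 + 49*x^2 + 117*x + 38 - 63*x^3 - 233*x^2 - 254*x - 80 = -63*x^3 - 184*x^2 - 123*x - 14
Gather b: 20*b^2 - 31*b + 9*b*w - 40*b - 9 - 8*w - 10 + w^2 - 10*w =20*b^2 + b*(9*w - 71) + w^2 - 18*w - 19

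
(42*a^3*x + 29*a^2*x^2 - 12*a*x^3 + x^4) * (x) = 42*a^3*x^2 + 29*a^2*x^3 - 12*a*x^4 + x^5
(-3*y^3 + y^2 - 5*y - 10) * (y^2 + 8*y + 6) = -3*y^5 - 23*y^4 - 15*y^3 - 44*y^2 - 110*y - 60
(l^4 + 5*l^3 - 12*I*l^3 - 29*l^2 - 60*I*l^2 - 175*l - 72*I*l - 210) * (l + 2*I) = l^5 + 5*l^4 - 10*I*l^4 - 5*l^3 - 50*I*l^3 - 55*l^2 - 130*I*l^2 - 66*l - 350*I*l - 420*I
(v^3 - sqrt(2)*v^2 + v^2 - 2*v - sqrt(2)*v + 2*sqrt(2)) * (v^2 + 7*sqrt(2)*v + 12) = v^5 + v^4 + 6*sqrt(2)*v^4 - 4*v^3 + 6*sqrt(2)*v^3 - 24*sqrt(2)*v^2 - 2*v^2 - 12*sqrt(2)*v + 4*v + 24*sqrt(2)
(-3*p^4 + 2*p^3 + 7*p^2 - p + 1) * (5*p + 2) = -15*p^5 + 4*p^4 + 39*p^3 + 9*p^2 + 3*p + 2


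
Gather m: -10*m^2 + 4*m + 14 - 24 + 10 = -10*m^2 + 4*m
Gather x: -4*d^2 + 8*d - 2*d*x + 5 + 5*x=-4*d^2 + 8*d + x*(5 - 2*d) + 5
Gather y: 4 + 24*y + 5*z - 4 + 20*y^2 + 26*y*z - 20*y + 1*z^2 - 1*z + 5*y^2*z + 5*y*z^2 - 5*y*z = y^2*(5*z + 20) + y*(5*z^2 + 21*z + 4) + z^2 + 4*z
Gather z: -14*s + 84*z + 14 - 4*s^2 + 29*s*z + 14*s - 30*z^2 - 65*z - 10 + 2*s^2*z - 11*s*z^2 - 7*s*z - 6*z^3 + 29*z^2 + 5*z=-4*s^2 - 6*z^3 + z^2*(-11*s - 1) + z*(2*s^2 + 22*s + 24) + 4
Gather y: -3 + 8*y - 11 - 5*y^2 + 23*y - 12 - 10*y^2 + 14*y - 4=-15*y^2 + 45*y - 30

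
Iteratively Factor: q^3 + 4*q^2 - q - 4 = (q + 1)*(q^2 + 3*q - 4) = (q - 1)*(q + 1)*(q + 4)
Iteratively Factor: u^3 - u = (u - 1)*(u^2 + u) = u*(u - 1)*(u + 1)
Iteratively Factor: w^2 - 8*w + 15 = (w - 5)*(w - 3)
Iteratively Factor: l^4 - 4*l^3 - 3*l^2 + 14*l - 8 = (l - 1)*(l^3 - 3*l^2 - 6*l + 8) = (l - 4)*(l - 1)*(l^2 + l - 2) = (l - 4)*(l - 1)*(l + 2)*(l - 1)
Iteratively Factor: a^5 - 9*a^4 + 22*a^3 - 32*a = (a - 4)*(a^4 - 5*a^3 + 2*a^2 + 8*a) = (a - 4)^2*(a^3 - a^2 - 2*a) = (a - 4)^2*(a - 2)*(a^2 + a) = (a - 4)^2*(a - 2)*(a + 1)*(a)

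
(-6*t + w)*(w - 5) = -6*t*w + 30*t + w^2 - 5*w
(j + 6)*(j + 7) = j^2 + 13*j + 42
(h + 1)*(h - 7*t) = h^2 - 7*h*t + h - 7*t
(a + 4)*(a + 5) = a^2 + 9*a + 20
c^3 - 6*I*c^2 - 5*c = c*(c - 5*I)*(c - I)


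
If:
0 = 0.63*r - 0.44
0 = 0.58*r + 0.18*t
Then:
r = 0.70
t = -2.25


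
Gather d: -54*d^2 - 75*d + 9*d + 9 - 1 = -54*d^2 - 66*d + 8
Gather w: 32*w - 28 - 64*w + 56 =28 - 32*w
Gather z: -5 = -5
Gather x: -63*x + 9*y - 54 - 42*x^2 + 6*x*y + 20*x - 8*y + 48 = -42*x^2 + x*(6*y - 43) + y - 6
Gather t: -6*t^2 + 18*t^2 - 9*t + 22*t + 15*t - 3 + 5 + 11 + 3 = 12*t^2 + 28*t + 16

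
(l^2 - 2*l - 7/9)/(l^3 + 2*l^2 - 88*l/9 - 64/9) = (9*l^2 - 18*l - 7)/(9*l^3 + 18*l^2 - 88*l - 64)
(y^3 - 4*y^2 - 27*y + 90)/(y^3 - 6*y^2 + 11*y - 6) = (y^2 - y - 30)/(y^2 - 3*y + 2)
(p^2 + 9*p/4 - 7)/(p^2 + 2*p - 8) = (p - 7/4)/(p - 2)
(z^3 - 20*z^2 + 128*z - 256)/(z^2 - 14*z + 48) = (z^2 - 12*z + 32)/(z - 6)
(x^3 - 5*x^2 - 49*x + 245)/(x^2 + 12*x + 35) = (x^2 - 12*x + 35)/(x + 5)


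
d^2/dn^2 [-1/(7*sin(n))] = (sin(n)^2 - 2)/(7*sin(n)^3)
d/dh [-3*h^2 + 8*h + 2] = 8 - 6*h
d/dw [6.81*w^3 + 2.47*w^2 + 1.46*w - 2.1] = 20.43*w^2 + 4.94*w + 1.46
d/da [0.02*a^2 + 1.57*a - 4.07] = 0.04*a + 1.57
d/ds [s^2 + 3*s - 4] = 2*s + 3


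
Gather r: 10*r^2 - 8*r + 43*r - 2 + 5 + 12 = 10*r^2 + 35*r + 15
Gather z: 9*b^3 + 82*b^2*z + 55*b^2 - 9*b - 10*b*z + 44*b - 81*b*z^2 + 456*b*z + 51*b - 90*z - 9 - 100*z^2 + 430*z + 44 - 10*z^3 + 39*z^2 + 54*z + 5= 9*b^3 + 55*b^2 + 86*b - 10*z^3 + z^2*(-81*b - 61) + z*(82*b^2 + 446*b + 394) + 40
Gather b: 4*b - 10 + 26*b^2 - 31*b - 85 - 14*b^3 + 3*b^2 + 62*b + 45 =-14*b^3 + 29*b^2 + 35*b - 50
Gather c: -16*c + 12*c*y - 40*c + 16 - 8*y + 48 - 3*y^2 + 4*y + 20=c*(12*y - 56) - 3*y^2 - 4*y + 84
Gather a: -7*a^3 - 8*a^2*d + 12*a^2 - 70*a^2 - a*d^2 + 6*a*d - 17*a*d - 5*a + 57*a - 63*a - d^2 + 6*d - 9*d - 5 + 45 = -7*a^3 + a^2*(-8*d - 58) + a*(-d^2 - 11*d - 11) - d^2 - 3*d + 40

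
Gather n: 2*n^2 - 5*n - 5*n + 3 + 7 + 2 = 2*n^2 - 10*n + 12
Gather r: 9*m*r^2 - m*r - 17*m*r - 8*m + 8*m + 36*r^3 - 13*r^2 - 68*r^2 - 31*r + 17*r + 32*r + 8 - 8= 36*r^3 + r^2*(9*m - 81) + r*(18 - 18*m)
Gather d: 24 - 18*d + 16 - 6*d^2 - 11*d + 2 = -6*d^2 - 29*d + 42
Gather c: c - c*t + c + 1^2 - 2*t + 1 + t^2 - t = c*(2 - t) + t^2 - 3*t + 2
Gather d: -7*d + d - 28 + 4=-6*d - 24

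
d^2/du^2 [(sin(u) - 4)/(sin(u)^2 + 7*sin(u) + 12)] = (-sin(u)^5 + 23*sin(u)^4 + 158*sin(u)^3 + 64*sin(u)^2 - 720*sin(u) - 464)/(sin(u)^2 + 7*sin(u) + 12)^3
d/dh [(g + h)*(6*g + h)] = 7*g + 2*h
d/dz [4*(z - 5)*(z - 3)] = 8*z - 32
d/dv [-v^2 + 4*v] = 4 - 2*v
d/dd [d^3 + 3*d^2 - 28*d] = 3*d^2 + 6*d - 28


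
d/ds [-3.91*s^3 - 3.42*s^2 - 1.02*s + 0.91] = -11.73*s^2 - 6.84*s - 1.02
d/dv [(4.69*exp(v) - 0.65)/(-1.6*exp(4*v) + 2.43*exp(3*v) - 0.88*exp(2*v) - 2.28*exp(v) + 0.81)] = (22.512*exp(4*v) - 26.9534*exp(3*v) + 8.8657*exp(2*v) - 1.144*exp(v) + 2.3169)*exp(v)/(2.56*exp(8*v) - 7.776*exp(7*v) + 8.7209*exp(6*v) + 3.0192*exp(5*v) - 12.8984*exp(4*v) + 7.9494*exp(3*v) + 3.7728*exp(2*v) - 3.6936*exp(v) + 0.6561)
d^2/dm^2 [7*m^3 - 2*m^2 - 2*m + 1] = 42*m - 4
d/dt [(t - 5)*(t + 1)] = 2*t - 4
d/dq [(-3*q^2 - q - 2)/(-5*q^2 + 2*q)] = (-11*q^2 - 20*q + 4)/(q^2*(25*q^2 - 20*q + 4))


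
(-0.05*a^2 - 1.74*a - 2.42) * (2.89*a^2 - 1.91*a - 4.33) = -0.1445*a^4 - 4.9331*a^3 - 3.4539*a^2 + 12.1564*a + 10.4786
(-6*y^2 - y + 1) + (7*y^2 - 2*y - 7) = y^2 - 3*y - 6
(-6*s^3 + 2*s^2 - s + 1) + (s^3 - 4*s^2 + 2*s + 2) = -5*s^3 - 2*s^2 + s + 3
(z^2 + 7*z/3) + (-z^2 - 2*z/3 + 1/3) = 5*z/3 + 1/3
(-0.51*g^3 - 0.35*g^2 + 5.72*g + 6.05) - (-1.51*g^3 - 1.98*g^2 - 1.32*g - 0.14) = 1.0*g^3 + 1.63*g^2 + 7.04*g + 6.19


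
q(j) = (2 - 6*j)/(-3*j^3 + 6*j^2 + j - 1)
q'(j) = (2 - 6*j)*(9*j^2 - 12*j - 1)/(-3*j^3 + 6*j^2 + j - 1)^2 - 6/(-3*j^3 + 6*j^2 + j - 1) = 2*(-18*j^3 + 27*j^2 - 12*j + 2)/(9*j^6 - 36*j^5 + 30*j^4 + 18*j^3 - 11*j^2 - 2*j + 1)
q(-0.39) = -14.49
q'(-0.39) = 264.41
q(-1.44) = 0.56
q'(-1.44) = 0.72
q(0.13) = -1.57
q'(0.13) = 2.85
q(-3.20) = 0.14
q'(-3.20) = 0.07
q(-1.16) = 0.85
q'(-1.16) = 1.43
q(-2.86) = 0.17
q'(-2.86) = 0.10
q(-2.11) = 0.28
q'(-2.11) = 0.24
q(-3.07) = 0.15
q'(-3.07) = 0.08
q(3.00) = 0.64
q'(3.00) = -0.89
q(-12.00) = 0.01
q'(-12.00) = 0.00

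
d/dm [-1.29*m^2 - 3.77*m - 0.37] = -2.58*m - 3.77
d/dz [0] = 0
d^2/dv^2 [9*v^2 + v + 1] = 18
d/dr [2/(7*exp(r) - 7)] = -1/(14*sinh(r/2)^2)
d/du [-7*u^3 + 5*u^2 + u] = -21*u^2 + 10*u + 1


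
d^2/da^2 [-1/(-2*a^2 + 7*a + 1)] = 2*(4*a^2 - 14*a - (4*a - 7)^2 - 2)/(-2*a^2 + 7*a + 1)^3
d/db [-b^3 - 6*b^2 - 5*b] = -3*b^2 - 12*b - 5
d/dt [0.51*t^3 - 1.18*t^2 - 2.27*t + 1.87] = 1.53*t^2 - 2.36*t - 2.27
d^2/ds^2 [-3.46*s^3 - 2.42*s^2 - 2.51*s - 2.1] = -20.76*s - 4.84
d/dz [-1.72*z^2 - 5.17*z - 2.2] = -3.44*z - 5.17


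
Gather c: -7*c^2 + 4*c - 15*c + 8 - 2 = -7*c^2 - 11*c + 6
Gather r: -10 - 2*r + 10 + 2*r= 0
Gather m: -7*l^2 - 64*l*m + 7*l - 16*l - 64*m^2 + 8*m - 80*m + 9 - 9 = -7*l^2 - 9*l - 64*m^2 + m*(-64*l - 72)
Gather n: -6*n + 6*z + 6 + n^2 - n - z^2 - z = n^2 - 7*n - z^2 + 5*z + 6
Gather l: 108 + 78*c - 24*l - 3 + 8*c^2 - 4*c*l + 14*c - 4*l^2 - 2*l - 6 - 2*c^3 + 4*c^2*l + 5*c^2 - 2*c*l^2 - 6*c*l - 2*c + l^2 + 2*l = -2*c^3 + 13*c^2 + 90*c + l^2*(-2*c - 3) + l*(4*c^2 - 10*c - 24) + 99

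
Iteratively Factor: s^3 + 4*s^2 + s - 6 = (s - 1)*(s^2 + 5*s + 6) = (s - 1)*(s + 2)*(s + 3)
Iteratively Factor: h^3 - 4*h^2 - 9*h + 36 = (h - 3)*(h^2 - h - 12) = (h - 4)*(h - 3)*(h + 3)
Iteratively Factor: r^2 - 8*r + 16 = (r - 4)*(r - 4)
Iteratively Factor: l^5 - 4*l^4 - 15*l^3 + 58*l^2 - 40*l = (l - 2)*(l^4 - 2*l^3 - 19*l^2 + 20*l) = (l - 5)*(l - 2)*(l^3 + 3*l^2 - 4*l) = l*(l - 5)*(l - 2)*(l^2 + 3*l - 4) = l*(l - 5)*(l - 2)*(l - 1)*(l + 4)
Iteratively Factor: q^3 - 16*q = (q)*(q^2 - 16) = q*(q + 4)*(q - 4)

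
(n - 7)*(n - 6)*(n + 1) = n^3 - 12*n^2 + 29*n + 42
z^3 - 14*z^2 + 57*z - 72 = (z - 8)*(z - 3)^2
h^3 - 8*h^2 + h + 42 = (h - 7)*(h - 3)*(h + 2)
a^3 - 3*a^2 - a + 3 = (a - 3)*(a - 1)*(a + 1)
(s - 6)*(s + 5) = s^2 - s - 30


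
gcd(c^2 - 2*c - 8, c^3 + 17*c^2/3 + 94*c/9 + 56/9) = c + 2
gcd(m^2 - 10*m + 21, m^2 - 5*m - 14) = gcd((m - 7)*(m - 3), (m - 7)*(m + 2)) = m - 7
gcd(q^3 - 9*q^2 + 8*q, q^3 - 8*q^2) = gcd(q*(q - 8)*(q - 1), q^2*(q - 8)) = q^2 - 8*q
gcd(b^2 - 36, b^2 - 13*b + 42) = b - 6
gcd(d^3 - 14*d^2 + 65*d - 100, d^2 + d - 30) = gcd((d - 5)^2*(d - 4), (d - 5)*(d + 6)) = d - 5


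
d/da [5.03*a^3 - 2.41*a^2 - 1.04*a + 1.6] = 15.09*a^2 - 4.82*a - 1.04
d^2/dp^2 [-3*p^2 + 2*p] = -6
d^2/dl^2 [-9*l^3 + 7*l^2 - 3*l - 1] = 14 - 54*l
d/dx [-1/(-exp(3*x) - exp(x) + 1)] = -(3*exp(2*x) + 1)*exp(x)/(exp(3*x) + exp(x) - 1)^2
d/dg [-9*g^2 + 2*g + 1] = 2 - 18*g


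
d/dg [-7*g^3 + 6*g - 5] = 6 - 21*g^2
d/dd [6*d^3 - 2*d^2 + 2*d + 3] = 18*d^2 - 4*d + 2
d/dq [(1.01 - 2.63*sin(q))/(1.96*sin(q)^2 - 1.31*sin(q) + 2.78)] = (5.1548*sin(q)^2 - 3.9592*sin(q) - 5.9883)*cos(q)/(3.8416*sin(q)^4 - 5.1352*sin(q)^3 + 12.6137*sin(q)^2 - 7.2836*sin(q) + 7.7284)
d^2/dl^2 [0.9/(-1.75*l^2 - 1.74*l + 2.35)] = (5.5125*l^2 + 5.481*l - 0.9*(3.5*l + 1.74)*(7.0*l + 3.48) - 7.4025)/(1.75*l^2 + 1.74*l - 2.35)^3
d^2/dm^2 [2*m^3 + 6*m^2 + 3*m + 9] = 12*m + 12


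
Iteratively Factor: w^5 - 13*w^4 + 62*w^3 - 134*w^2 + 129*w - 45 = (w - 3)*(w^4 - 10*w^3 + 32*w^2 - 38*w + 15) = (w - 3)*(w - 1)*(w^3 - 9*w^2 + 23*w - 15) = (w - 5)*(w - 3)*(w - 1)*(w^2 - 4*w + 3) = (w - 5)*(w - 3)*(w - 1)^2*(w - 3)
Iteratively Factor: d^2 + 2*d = (d + 2)*(d)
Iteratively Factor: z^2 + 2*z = (z + 2)*(z)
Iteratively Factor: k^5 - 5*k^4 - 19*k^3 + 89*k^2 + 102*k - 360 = (k + 3)*(k^4 - 8*k^3 + 5*k^2 + 74*k - 120) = (k - 4)*(k + 3)*(k^3 - 4*k^2 - 11*k + 30) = (k - 4)*(k + 3)^2*(k^2 - 7*k + 10) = (k - 5)*(k - 4)*(k + 3)^2*(k - 2)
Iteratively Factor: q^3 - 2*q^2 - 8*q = (q + 2)*(q^2 - 4*q) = (q - 4)*(q + 2)*(q)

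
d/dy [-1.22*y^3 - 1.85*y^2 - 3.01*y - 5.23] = -3.66*y^2 - 3.7*y - 3.01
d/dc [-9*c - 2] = -9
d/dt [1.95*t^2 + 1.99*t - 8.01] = 3.9*t + 1.99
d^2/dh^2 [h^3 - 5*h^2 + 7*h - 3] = 6*h - 10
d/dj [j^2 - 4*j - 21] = 2*j - 4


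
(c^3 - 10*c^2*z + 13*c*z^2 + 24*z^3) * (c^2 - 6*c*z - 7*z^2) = c^5 - 16*c^4*z + 66*c^3*z^2 + 16*c^2*z^3 - 235*c*z^4 - 168*z^5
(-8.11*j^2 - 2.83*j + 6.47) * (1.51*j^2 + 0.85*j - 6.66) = -12.2461*j^4 - 11.1668*j^3 + 61.3768*j^2 + 24.3473*j - 43.0902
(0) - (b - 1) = 1 - b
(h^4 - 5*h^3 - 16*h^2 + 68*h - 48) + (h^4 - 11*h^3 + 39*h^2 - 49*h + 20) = 2*h^4 - 16*h^3 + 23*h^2 + 19*h - 28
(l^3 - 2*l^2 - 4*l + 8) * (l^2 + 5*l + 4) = l^5 + 3*l^4 - 10*l^3 - 20*l^2 + 24*l + 32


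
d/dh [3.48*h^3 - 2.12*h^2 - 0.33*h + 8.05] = 10.44*h^2 - 4.24*h - 0.33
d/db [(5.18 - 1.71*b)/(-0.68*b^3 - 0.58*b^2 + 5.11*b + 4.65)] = (-2.3256*b^3 + 9.5754*b^2 + 6.0088*b - 34.4213)/(0.4624*b^6 + 0.7888*b^5 - 6.6132*b^4 - 12.2516*b^3 + 20.7181*b^2 + 47.523*b + 21.6225)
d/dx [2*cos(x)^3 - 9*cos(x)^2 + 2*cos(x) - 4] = 2*(-3*cos(x)^2 + 9*cos(x) - 1)*sin(x)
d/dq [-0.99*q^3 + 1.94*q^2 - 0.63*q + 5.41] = -2.97*q^2 + 3.88*q - 0.63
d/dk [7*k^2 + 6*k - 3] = 14*k + 6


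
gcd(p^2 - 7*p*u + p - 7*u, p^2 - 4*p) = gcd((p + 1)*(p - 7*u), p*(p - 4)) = 1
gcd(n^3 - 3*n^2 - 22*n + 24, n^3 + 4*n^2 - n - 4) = n^2 + 3*n - 4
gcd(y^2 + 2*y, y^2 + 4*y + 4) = y + 2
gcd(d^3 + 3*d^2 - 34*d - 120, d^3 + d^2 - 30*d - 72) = d^2 - 2*d - 24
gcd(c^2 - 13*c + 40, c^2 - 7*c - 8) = c - 8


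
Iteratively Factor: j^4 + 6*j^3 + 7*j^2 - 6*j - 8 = (j + 2)*(j^3 + 4*j^2 - j - 4) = (j + 2)*(j + 4)*(j^2 - 1) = (j - 1)*(j + 2)*(j + 4)*(j + 1)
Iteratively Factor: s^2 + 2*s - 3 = (s - 1)*(s + 3)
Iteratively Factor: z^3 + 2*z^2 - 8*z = (z)*(z^2 + 2*z - 8) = z*(z + 4)*(z - 2)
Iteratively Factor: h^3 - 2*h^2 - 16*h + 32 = (h - 2)*(h^2 - 16) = (h - 2)*(h + 4)*(h - 4)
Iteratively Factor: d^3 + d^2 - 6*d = (d)*(d^2 + d - 6) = d*(d - 2)*(d + 3)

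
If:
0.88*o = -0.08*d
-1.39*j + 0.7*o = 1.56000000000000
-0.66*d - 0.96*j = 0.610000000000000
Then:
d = 0.76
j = -1.16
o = -0.07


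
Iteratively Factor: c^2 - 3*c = (c)*(c - 3)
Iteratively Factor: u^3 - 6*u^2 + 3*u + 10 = (u - 5)*(u^2 - u - 2) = (u - 5)*(u + 1)*(u - 2)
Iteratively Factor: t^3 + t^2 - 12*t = (t + 4)*(t^2 - 3*t) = t*(t + 4)*(t - 3)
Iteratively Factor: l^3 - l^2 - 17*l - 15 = (l + 3)*(l^2 - 4*l - 5) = (l - 5)*(l + 3)*(l + 1)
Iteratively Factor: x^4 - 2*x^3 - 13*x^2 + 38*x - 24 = (x + 4)*(x^3 - 6*x^2 + 11*x - 6) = (x - 1)*(x + 4)*(x^2 - 5*x + 6) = (x - 2)*(x - 1)*(x + 4)*(x - 3)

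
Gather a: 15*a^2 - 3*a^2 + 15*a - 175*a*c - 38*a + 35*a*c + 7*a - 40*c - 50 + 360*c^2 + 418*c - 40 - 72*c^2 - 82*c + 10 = 12*a^2 + a*(-140*c - 16) + 288*c^2 + 296*c - 80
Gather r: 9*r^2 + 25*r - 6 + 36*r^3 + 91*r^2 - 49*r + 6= 36*r^3 + 100*r^2 - 24*r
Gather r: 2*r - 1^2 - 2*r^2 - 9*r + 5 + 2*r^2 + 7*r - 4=0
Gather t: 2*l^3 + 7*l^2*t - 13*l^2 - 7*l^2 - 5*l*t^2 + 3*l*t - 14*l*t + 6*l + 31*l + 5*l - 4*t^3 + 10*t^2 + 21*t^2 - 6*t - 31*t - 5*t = 2*l^3 - 20*l^2 + 42*l - 4*t^3 + t^2*(31 - 5*l) + t*(7*l^2 - 11*l - 42)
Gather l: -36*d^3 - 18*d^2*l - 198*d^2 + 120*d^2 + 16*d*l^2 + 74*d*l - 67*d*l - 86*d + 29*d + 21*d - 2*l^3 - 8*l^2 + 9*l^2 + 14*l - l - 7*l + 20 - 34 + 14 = -36*d^3 - 78*d^2 - 36*d - 2*l^3 + l^2*(16*d + 1) + l*(-18*d^2 + 7*d + 6)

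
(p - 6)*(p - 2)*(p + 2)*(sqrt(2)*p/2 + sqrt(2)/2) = sqrt(2)*p^4/2 - 5*sqrt(2)*p^3/2 - 5*sqrt(2)*p^2 + 10*sqrt(2)*p + 12*sqrt(2)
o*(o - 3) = o^2 - 3*o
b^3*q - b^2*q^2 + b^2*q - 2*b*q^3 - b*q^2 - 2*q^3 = (b - 2*q)*(b + q)*(b*q + q)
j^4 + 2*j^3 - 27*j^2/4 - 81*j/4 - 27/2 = (j - 3)*(j + 3/2)^2*(j + 2)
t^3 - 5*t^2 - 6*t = t*(t - 6)*(t + 1)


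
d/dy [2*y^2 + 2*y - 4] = 4*y + 2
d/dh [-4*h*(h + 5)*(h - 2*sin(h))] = 8*h^2*cos(h) - 12*h^2 + 16*h*sin(h) + 40*h*cos(h) - 40*h + 40*sin(h)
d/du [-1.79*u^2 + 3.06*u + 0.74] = 3.06 - 3.58*u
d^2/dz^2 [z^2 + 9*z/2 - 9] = 2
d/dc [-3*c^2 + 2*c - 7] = 2 - 6*c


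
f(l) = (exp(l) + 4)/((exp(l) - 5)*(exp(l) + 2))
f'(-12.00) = 0.00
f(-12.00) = -0.40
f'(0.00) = -0.05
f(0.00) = -0.42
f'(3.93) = -0.03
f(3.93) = 0.02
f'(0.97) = -0.57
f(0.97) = -0.61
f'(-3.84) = 0.00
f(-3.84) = -0.40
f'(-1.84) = 0.00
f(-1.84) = -0.40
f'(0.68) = -0.24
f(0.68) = -0.50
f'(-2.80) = 0.00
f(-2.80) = -0.40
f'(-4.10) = 0.00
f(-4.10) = -0.40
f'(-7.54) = 0.00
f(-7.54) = -0.40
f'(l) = exp(l)/((exp(l) - 5)*(exp(l) + 2)) - (exp(l) + 4)*exp(l)/((exp(l) - 5)*(exp(l) + 2)^2) - (exp(l) + 4)*exp(l)/((exp(l) - 5)^2*(exp(l) + 2))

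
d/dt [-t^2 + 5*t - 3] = 5 - 2*t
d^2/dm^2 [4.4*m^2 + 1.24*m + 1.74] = 8.80000000000000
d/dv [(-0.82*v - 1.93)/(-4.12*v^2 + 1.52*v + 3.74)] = (3.3784*v^2 - 1.2464*v - (0.82*v + 1.93)*(8.24*v - 1.52) - 3.0668)/(-4.12*v^2 + 1.52*v + 3.74)^2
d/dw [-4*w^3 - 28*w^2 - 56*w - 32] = -12*w^2 - 56*w - 56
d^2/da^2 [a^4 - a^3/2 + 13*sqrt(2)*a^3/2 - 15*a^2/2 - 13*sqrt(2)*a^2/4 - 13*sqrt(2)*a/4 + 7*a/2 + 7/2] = 12*a^2 - 3*a + 39*sqrt(2)*a - 15 - 13*sqrt(2)/2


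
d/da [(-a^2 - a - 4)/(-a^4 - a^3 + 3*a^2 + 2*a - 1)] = ((2*a + 1)*(a^4 + a^3 - 3*a^2 - 2*a + 1) - (a^2 + a + 4)*(4*a^3 + 3*a^2 - 6*a - 2))/(a^4 + a^3 - 3*a^2 - 2*a + 1)^2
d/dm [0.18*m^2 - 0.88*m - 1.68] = 0.36*m - 0.88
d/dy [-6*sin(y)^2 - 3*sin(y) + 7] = -3*(4*sin(y) + 1)*cos(y)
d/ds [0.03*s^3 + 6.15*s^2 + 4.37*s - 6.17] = 0.09*s^2 + 12.3*s + 4.37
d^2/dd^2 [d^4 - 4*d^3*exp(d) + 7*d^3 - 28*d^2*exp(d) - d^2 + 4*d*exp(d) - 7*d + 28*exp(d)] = -4*d^3*exp(d) - 52*d^2*exp(d) + 12*d^2 - 132*d*exp(d) + 42*d - 20*exp(d) - 2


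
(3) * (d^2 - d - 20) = 3*d^2 - 3*d - 60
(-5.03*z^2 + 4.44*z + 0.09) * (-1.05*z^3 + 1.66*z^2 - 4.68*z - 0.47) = 5.2815*z^5 - 13.0118*z^4 + 30.8163*z^3 - 18.2657*z^2 - 2.508*z - 0.0423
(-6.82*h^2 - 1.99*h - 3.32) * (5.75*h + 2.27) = -39.215*h^3 - 26.9239*h^2 - 23.6073*h - 7.5364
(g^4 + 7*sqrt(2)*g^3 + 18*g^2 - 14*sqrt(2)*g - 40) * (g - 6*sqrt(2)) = g^5 + sqrt(2)*g^4 - 66*g^3 - 122*sqrt(2)*g^2 + 128*g + 240*sqrt(2)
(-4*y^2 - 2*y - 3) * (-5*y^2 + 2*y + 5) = 20*y^4 + 2*y^3 - 9*y^2 - 16*y - 15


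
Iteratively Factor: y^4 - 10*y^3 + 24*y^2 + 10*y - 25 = (y - 5)*(y^3 - 5*y^2 - y + 5) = (y - 5)*(y - 1)*(y^2 - 4*y - 5) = (y - 5)*(y - 1)*(y + 1)*(y - 5)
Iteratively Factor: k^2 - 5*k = (k - 5)*(k)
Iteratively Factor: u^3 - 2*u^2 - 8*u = (u - 4)*(u^2 + 2*u) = (u - 4)*(u + 2)*(u)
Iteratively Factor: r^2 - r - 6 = (r - 3)*(r + 2)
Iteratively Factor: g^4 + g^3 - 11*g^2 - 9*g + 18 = (g + 3)*(g^3 - 2*g^2 - 5*g + 6) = (g - 1)*(g + 3)*(g^2 - g - 6) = (g - 3)*(g - 1)*(g + 3)*(g + 2)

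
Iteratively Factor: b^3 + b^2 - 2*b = (b - 1)*(b^2 + 2*b) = b*(b - 1)*(b + 2)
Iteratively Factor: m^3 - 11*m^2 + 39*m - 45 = (m - 3)*(m^2 - 8*m + 15) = (m - 5)*(m - 3)*(m - 3)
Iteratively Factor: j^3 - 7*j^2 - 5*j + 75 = (j + 3)*(j^2 - 10*j + 25) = (j - 5)*(j + 3)*(j - 5)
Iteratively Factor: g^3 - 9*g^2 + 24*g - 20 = (g - 5)*(g^2 - 4*g + 4) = (g - 5)*(g - 2)*(g - 2)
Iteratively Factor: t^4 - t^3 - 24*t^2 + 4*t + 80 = (t + 2)*(t^3 - 3*t^2 - 18*t + 40) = (t - 2)*(t + 2)*(t^2 - t - 20) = (t - 5)*(t - 2)*(t + 2)*(t + 4)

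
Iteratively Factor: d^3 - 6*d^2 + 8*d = (d - 4)*(d^2 - 2*d) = d*(d - 4)*(d - 2)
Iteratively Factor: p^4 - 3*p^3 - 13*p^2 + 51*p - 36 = (p - 1)*(p^3 - 2*p^2 - 15*p + 36) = (p - 1)*(p + 4)*(p^2 - 6*p + 9) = (p - 3)*(p - 1)*(p + 4)*(p - 3)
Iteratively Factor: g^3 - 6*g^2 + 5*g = (g - 1)*(g^2 - 5*g) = (g - 5)*(g - 1)*(g)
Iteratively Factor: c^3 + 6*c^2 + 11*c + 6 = (c + 3)*(c^2 + 3*c + 2) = (c + 2)*(c + 3)*(c + 1)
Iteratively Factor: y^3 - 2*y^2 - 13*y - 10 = (y + 1)*(y^2 - 3*y - 10) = (y - 5)*(y + 1)*(y + 2)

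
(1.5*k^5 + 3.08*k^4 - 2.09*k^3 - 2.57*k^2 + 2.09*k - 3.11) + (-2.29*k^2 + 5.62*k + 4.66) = 1.5*k^5 + 3.08*k^4 - 2.09*k^3 - 4.86*k^2 + 7.71*k + 1.55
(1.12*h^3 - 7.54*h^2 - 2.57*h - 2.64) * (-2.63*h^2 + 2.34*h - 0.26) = -2.9456*h^5 + 22.451*h^4 - 11.1757*h^3 + 2.8898*h^2 - 5.5094*h + 0.6864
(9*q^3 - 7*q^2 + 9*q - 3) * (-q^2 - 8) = -9*q^5 + 7*q^4 - 81*q^3 + 59*q^2 - 72*q + 24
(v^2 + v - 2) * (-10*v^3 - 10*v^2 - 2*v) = -10*v^5 - 20*v^4 + 8*v^3 + 18*v^2 + 4*v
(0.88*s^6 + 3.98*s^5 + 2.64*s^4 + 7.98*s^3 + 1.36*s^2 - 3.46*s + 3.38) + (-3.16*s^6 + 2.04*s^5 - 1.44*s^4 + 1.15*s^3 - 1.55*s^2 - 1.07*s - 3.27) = -2.28*s^6 + 6.02*s^5 + 1.2*s^4 + 9.13*s^3 - 0.19*s^2 - 4.53*s + 0.11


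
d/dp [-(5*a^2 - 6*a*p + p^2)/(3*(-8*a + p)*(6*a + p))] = 2*a*(-149*a^2 + 53*a*p - 2*p^2)/(3*(2304*a^4 + 192*a^3*p - 92*a^2*p^2 - 4*a*p^3 + p^4))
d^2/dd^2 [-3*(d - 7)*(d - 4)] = -6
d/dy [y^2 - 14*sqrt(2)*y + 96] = 2*y - 14*sqrt(2)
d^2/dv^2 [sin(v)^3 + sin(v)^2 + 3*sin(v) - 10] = -9*sin(v)^3 - 4*sin(v)^2 + 3*sin(v) + 2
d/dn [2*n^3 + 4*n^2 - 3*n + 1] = 6*n^2 + 8*n - 3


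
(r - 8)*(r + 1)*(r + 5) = r^3 - 2*r^2 - 43*r - 40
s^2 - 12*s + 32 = (s - 8)*(s - 4)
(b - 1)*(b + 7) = b^2 + 6*b - 7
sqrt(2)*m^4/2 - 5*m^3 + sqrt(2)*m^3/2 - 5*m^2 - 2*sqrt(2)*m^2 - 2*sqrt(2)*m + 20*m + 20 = (m - 2)*(m + 2)*(m - 5*sqrt(2))*(sqrt(2)*m/2 + sqrt(2)/2)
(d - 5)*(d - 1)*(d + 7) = d^3 + d^2 - 37*d + 35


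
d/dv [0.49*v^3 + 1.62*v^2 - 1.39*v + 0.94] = 1.47*v^2 + 3.24*v - 1.39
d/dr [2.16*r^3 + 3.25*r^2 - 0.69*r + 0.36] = 6.48*r^2 + 6.5*r - 0.69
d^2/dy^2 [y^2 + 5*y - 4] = 2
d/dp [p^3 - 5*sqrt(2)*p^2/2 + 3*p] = 3*p^2 - 5*sqrt(2)*p + 3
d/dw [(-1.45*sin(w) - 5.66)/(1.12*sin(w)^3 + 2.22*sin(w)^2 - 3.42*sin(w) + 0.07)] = (3.248*sin(w)^3 + 22.2366*sin(w)^2 + 25.1304*sin(w) - 19.4587)*cos(w)/(1.2544*sin(w)^6 + 4.9728*sin(w)^5 - 2.7324*sin(w)^4 - 15.028*sin(w)^3 + 12.0072*sin(w)^2 - 0.4788*sin(w) + 0.0049)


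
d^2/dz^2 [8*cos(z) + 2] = -8*cos(z)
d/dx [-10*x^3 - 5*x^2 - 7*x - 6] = -30*x^2 - 10*x - 7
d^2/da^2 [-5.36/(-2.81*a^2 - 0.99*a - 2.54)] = (-84.646192*a^2 - 29.821968*a + 5.36*(5.62*a + 0.99)*(11.24*a + 1.98) - 76.512928)/(2.81*a^2 + 0.99*a + 2.54)^3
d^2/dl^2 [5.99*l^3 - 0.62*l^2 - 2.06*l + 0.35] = 35.94*l - 1.24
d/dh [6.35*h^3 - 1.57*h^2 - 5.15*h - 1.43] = 19.05*h^2 - 3.14*h - 5.15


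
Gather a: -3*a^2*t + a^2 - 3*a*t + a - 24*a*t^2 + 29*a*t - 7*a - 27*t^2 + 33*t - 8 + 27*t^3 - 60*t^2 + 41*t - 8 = a^2*(1 - 3*t) + a*(-24*t^2 + 26*t - 6) + 27*t^3 - 87*t^2 + 74*t - 16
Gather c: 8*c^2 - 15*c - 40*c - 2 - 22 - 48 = 8*c^2 - 55*c - 72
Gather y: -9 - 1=-10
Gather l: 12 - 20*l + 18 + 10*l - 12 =18 - 10*l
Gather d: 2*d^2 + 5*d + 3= 2*d^2 + 5*d + 3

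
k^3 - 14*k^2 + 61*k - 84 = (k - 7)*(k - 4)*(k - 3)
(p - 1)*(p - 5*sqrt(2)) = p^2 - 5*sqrt(2)*p - p + 5*sqrt(2)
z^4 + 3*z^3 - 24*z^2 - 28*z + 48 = (z - 4)*(z - 1)*(z + 2)*(z + 6)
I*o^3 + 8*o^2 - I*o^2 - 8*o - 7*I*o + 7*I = (o - 7*I)*(o - I)*(I*o - I)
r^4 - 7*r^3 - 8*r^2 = r^2*(r - 8)*(r + 1)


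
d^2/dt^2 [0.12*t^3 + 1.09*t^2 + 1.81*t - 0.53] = 0.72*t + 2.18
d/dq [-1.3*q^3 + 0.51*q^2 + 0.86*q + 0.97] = -3.9*q^2 + 1.02*q + 0.86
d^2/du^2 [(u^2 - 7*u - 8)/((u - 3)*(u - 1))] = 2*(-3*u^3 - 33*u^2 + 159*u - 179)/(u^6 - 12*u^5 + 57*u^4 - 136*u^3 + 171*u^2 - 108*u + 27)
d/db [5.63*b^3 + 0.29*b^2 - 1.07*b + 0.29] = 16.89*b^2 + 0.58*b - 1.07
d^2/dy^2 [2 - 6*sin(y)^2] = -12*cos(2*y)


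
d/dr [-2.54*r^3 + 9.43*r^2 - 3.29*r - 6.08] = -7.62*r^2 + 18.86*r - 3.29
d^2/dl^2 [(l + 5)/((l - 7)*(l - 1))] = 2*(l^3 + 15*l^2 - 141*l + 341)/(l^6 - 24*l^5 + 213*l^4 - 848*l^3 + 1491*l^2 - 1176*l + 343)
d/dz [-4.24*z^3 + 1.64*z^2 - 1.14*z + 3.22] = -12.72*z^2 + 3.28*z - 1.14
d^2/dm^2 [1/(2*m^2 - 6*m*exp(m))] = (m*(m - 3*exp(m))*(3*m*exp(m) + 6*exp(m) - 2)/2 + (3*m*exp(m) - 2*m + 3*exp(m))^2)/(m^3*(m - 3*exp(m))^3)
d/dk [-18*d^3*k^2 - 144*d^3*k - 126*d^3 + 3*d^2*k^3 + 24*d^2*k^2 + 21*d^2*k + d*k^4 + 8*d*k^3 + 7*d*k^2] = d*(-36*d^2*k - 144*d^2 + 9*d*k^2 + 48*d*k + 21*d + 4*k^3 + 24*k^2 + 14*k)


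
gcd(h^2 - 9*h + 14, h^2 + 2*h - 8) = h - 2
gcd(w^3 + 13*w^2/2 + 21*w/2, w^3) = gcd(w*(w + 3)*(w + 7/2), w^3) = w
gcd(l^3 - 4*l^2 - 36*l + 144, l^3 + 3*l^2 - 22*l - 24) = l^2 + 2*l - 24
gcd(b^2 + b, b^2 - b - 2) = b + 1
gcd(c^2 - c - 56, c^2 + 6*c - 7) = c + 7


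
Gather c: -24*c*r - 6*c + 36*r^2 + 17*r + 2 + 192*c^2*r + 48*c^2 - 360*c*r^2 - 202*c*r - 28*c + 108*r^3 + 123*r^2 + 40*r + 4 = c^2*(192*r + 48) + c*(-360*r^2 - 226*r - 34) + 108*r^3 + 159*r^2 + 57*r + 6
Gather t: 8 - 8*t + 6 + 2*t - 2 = 12 - 6*t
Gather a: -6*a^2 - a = -6*a^2 - a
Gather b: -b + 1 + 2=3 - b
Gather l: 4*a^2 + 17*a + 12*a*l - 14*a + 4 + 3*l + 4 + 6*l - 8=4*a^2 + 3*a + l*(12*a + 9)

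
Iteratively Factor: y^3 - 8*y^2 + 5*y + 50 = (y - 5)*(y^2 - 3*y - 10) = (y - 5)^2*(y + 2)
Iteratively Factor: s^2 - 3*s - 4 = (s - 4)*(s + 1)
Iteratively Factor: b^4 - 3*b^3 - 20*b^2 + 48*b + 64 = (b - 4)*(b^3 + b^2 - 16*b - 16) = (b - 4)*(b + 1)*(b^2 - 16) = (b - 4)*(b + 1)*(b + 4)*(b - 4)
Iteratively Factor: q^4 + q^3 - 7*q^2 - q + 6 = (q + 1)*(q^3 - 7*q + 6) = (q + 1)*(q + 3)*(q^2 - 3*q + 2) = (q - 2)*(q + 1)*(q + 3)*(q - 1)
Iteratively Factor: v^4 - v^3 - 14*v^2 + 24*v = (v + 4)*(v^3 - 5*v^2 + 6*v) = (v - 3)*(v + 4)*(v^2 - 2*v) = v*(v - 3)*(v + 4)*(v - 2)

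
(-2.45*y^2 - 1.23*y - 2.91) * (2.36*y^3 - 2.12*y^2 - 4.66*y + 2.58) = -5.782*y^5 + 2.2912*y^4 + 7.157*y^3 + 5.58*y^2 + 10.3872*y - 7.5078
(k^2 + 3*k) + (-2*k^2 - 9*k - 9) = -k^2 - 6*k - 9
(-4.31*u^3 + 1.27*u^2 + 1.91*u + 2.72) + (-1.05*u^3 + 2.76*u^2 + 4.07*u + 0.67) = -5.36*u^3 + 4.03*u^2 + 5.98*u + 3.39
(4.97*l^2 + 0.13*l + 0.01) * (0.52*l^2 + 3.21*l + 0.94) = 2.5844*l^4 + 16.0213*l^3 + 5.0943*l^2 + 0.1543*l + 0.0094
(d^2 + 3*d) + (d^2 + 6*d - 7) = 2*d^2 + 9*d - 7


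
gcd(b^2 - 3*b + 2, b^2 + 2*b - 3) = b - 1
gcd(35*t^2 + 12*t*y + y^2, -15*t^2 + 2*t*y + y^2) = 5*t + y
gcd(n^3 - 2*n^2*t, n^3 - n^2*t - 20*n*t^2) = n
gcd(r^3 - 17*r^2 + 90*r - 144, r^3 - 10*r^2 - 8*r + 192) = r^2 - 14*r + 48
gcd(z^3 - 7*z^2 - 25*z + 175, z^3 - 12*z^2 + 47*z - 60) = z - 5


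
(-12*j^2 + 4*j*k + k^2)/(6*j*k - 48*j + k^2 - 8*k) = (-2*j + k)/(k - 8)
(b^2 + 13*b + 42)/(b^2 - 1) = (b^2 + 13*b + 42)/(b^2 - 1)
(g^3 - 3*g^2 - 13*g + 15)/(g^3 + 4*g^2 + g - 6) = (g - 5)/(g + 2)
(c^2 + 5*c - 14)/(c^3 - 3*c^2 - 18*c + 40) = (c + 7)/(c^2 - c - 20)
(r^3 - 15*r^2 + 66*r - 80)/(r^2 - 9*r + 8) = (r^2 - 7*r + 10)/(r - 1)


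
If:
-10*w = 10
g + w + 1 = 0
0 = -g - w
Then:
No Solution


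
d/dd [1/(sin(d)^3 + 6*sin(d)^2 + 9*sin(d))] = -3*(sin(d) + 1)*cos(d)/((sin(d) + 3)^3*sin(d)^2)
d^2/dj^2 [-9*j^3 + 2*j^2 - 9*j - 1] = 4 - 54*j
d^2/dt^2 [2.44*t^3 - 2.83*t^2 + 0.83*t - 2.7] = 14.64*t - 5.66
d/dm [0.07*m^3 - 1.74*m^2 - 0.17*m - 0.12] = 0.21*m^2 - 3.48*m - 0.17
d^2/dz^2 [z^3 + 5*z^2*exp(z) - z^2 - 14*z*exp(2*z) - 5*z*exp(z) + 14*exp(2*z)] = 5*z^2*exp(z) - 56*z*exp(2*z) + 15*z*exp(z) + 6*z - 2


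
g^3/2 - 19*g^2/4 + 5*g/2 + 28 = (g/2 + 1)*(g - 8)*(g - 7/2)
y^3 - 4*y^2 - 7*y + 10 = (y - 5)*(y - 1)*(y + 2)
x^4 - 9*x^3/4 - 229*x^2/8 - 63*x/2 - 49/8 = (x - 7)*(x + 1/4)*(x + 1)*(x + 7/2)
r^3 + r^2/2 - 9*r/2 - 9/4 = (r + 1/2)*(r - 3*sqrt(2)/2)*(r + 3*sqrt(2)/2)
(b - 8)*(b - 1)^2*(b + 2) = b^4 - 8*b^3 - 3*b^2 + 26*b - 16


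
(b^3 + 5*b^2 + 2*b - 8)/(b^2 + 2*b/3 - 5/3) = 3*(b^2 + 6*b + 8)/(3*b + 5)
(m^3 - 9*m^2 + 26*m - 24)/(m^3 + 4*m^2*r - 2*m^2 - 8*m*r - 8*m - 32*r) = (m^2 - 5*m + 6)/(m^2 + 4*m*r + 2*m + 8*r)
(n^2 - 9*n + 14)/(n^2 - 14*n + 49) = (n - 2)/(n - 7)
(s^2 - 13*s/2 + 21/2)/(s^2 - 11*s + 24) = (s - 7/2)/(s - 8)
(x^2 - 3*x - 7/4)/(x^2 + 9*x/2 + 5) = (4*x^2 - 12*x - 7)/(2*(2*x^2 + 9*x + 10))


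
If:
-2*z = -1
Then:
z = 1/2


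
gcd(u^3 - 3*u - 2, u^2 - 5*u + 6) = u - 2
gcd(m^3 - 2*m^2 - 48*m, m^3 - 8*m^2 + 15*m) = m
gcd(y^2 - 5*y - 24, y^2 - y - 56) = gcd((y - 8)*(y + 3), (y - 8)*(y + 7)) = y - 8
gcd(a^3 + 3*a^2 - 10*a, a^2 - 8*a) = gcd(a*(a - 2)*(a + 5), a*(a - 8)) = a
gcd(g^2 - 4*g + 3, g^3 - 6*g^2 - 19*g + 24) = g - 1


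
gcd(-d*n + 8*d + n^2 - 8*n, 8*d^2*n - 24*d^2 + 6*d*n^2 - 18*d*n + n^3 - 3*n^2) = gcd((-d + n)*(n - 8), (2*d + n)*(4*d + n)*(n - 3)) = 1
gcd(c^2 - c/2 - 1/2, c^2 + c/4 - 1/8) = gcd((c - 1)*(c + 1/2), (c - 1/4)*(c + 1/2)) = c + 1/2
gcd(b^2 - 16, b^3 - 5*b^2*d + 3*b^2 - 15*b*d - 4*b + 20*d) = b + 4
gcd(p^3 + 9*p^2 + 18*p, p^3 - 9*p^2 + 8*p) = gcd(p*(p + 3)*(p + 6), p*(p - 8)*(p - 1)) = p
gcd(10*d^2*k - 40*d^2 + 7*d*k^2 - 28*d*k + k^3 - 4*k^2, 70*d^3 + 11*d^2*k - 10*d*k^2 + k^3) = 2*d + k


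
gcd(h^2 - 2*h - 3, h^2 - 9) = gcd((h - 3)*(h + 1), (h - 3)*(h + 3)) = h - 3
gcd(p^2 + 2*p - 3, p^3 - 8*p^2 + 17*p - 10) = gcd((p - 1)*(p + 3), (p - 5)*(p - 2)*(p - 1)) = p - 1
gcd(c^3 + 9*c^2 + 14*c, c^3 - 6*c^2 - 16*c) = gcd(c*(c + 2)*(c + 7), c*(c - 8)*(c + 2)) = c^2 + 2*c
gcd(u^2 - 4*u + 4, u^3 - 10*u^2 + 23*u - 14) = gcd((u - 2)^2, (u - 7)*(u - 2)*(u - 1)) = u - 2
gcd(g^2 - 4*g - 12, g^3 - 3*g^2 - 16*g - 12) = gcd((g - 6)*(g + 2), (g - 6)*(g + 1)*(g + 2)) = g^2 - 4*g - 12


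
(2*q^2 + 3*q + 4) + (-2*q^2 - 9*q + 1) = 5 - 6*q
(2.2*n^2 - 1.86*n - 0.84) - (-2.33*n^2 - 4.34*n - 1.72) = 4.53*n^2 + 2.48*n + 0.88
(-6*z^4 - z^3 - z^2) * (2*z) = -12*z^5 - 2*z^4 - 2*z^3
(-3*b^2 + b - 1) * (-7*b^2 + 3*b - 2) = 21*b^4 - 16*b^3 + 16*b^2 - 5*b + 2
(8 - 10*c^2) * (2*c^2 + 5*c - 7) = -20*c^4 - 50*c^3 + 86*c^2 + 40*c - 56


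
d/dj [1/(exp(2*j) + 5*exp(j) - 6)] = (-2*exp(j) - 5)*exp(j)/(exp(2*j) + 5*exp(j) - 6)^2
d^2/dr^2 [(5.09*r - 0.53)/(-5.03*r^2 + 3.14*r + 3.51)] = ((5.09*r - 0.53)*(10.06*r - 3.14)*(20.12*r - 6.28) + (153.6162*r - 37.297)*(-5.03*r^2 + 3.14*r + 3.51))/(-5.03*r^2 + 3.14*r + 3.51)^3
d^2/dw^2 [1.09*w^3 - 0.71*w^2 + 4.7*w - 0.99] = 6.54*w - 1.42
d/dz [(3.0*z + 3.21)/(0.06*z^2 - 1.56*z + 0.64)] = (-0.18*z^2 - 0.3852*z + 6.9276)/(0.0036*z^4 - 0.1872*z^3 + 2.5104*z^2 - 1.9968*z + 0.4096)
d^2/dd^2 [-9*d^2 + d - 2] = -18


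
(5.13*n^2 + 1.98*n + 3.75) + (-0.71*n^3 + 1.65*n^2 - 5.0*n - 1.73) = -0.71*n^3 + 6.78*n^2 - 3.02*n + 2.02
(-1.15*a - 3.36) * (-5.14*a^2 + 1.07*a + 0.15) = 5.911*a^3 + 16.0399*a^2 - 3.7677*a - 0.504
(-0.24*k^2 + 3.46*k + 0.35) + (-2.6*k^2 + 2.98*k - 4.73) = -2.84*k^2 + 6.44*k - 4.38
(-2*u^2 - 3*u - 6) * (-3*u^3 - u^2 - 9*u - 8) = 6*u^5 + 11*u^4 + 39*u^3 + 49*u^2 + 78*u + 48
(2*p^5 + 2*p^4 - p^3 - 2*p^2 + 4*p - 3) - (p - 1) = 2*p^5 + 2*p^4 - p^3 - 2*p^2 + 3*p - 2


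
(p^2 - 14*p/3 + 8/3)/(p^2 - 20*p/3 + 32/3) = (3*p - 2)/(3*p - 8)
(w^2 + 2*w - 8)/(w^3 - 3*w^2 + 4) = (w + 4)/(w^2 - w - 2)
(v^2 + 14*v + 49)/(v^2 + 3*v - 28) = (v + 7)/(v - 4)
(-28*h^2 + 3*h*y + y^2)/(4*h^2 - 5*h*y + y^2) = (7*h + y)/(-h + y)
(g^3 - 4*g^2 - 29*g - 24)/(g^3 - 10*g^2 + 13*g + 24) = (g + 3)/(g - 3)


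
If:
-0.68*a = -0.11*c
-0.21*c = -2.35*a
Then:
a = 0.00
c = 0.00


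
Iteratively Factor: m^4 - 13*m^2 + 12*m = (m - 1)*(m^3 + m^2 - 12*m) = (m - 1)*(m + 4)*(m^2 - 3*m) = m*(m - 1)*(m + 4)*(m - 3)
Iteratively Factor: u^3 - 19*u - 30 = (u + 3)*(u^2 - 3*u - 10) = (u + 2)*(u + 3)*(u - 5)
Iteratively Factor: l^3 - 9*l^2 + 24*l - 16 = (l - 4)*(l^2 - 5*l + 4) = (l - 4)*(l - 1)*(l - 4)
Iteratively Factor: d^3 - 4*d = (d)*(d^2 - 4) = d*(d - 2)*(d + 2)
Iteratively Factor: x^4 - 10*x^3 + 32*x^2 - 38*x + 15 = (x - 3)*(x^3 - 7*x^2 + 11*x - 5) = (x - 5)*(x - 3)*(x^2 - 2*x + 1) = (x - 5)*(x - 3)*(x - 1)*(x - 1)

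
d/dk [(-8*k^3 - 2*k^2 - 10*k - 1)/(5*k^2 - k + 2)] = (-40*k^4 + 16*k^3 + 4*k^2 + 2*k - 21)/(25*k^4 - 10*k^3 + 21*k^2 - 4*k + 4)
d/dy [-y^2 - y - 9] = -2*y - 1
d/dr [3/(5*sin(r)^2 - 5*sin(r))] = 3*(-2/tan(r) + cos(r)/sin(r)^2)/(5*(sin(r) - 1)^2)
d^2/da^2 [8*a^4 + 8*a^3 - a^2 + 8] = 96*a^2 + 48*a - 2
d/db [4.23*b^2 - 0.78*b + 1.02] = 8.46*b - 0.78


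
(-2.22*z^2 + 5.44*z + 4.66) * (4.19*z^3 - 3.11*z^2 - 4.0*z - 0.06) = -9.3018*z^5 + 29.6978*z^4 + 11.487*z^3 - 36.1194*z^2 - 18.9664*z - 0.2796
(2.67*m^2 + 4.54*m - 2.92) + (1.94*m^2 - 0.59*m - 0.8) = 4.61*m^2 + 3.95*m - 3.72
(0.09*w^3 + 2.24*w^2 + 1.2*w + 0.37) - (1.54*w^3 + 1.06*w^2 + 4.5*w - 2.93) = -1.45*w^3 + 1.18*w^2 - 3.3*w + 3.3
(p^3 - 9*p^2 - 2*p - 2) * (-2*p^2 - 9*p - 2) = -2*p^5 + 9*p^4 + 83*p^3 + 40*p^2 + 22*p + 4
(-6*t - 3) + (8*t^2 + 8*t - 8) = 8*t^2 + 2*t - 11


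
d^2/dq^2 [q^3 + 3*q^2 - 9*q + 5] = 6*q + 6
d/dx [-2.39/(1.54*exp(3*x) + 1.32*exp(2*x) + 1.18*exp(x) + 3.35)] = (11.0418*exp(2*x) + 6.3096*exp(x) + 2.8202)*exp(x)/(1.54*exp(3*x) + 1.32*exp(2*x) + 1.18*exp(x) + 3.35)^2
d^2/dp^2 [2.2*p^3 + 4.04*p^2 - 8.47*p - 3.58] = 13.2*p + 8.08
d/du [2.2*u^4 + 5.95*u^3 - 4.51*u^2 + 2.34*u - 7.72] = 8.8*u^3 + 17.85*u^2 - 9.02*u + 2.34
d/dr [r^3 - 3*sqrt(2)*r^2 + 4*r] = 3*r^2 - 6*sqrt(2)*r + 4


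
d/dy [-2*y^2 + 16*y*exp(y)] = 16*y*exp(y) - 4*y + 16*exp(y)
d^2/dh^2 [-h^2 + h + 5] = -2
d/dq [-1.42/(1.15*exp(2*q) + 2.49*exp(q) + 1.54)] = (3.266*exp(q) + 3.5358)*exp(q)/(1.15*exp(2*q) + 2.49*exp(q) + 1.54)^2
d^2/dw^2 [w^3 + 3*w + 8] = 6*w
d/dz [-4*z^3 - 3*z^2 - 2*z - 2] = -12*z^2 - 6*z - 2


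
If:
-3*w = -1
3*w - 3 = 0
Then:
No Solution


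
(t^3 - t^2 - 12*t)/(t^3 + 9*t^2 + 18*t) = (t - 4)/(t + 6)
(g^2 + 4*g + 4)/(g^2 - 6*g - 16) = (g + 2)/(g - 8)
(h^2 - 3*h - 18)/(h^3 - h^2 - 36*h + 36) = (h + 3)/(h^2 + 5*h - 6)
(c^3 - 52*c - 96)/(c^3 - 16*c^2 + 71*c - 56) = (c^2 + 8*c + 12)/(c^2 - 8*c + 7)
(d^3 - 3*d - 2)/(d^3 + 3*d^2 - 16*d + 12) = (d^2 + 2*d + 1)/(d^2 + 5*d - 6)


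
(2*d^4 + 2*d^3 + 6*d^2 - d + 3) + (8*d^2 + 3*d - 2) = 2*d^4 + 2*d^3 + 14*d^2 + 2*d + 1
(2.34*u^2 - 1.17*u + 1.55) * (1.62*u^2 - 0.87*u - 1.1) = 3.7908*u^4 - 3.9312*u^3 + 0.9549*u^2 - 0.0615000000000001*u - 1.705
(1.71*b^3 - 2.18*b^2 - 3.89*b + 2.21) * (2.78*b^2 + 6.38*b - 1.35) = 4.7538*b^5 + 4.8494*b^4 - 27.0311*b^3 - 15.7314*b^2 + 19.3513*b - 2.9835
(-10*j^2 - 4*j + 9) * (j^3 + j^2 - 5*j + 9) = -10*j^5 - 14*j^4 + 55*j^3 - 61*j^2 - 81*j + 81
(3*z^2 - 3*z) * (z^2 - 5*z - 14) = 3*z^4 - 18*z^3 - 27*z^2 + 42*z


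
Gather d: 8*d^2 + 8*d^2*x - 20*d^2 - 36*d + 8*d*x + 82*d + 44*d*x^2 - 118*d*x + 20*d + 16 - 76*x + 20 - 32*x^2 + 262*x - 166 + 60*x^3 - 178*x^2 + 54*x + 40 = d^2*(8*x - 12) + d*(44*x^2 - 110*x + 66) + 60*x^3 - 210*x^2 + 240*x - 90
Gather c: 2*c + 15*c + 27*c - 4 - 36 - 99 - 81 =44*c - 220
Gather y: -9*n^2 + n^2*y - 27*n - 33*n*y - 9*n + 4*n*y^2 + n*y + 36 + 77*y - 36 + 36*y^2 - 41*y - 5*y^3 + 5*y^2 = -9*n^2 - 36*n - 5*y^3 + y^2*(4*n + 41) + y*(n^2 - 32*n + 36)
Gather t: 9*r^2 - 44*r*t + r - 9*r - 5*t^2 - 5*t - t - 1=9*r^2 - 8*r - 5*t^2 + t*(-44*r - 6) - 1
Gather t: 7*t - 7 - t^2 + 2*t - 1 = -t^2 + 9*t - 8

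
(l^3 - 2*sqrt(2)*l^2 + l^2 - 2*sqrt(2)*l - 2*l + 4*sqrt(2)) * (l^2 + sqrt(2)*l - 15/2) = l^5 - sqrt(2)*l^4 + l^4 - 27*l^3/2 - sqrt(2)*l^3 - 23*l^2/2 + 17*sqrt(2)*l^2 + 15*sqrt(2)*l + 23*l - 30*sqrt(2)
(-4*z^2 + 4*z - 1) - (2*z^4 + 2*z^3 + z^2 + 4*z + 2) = -2*z^4 - 2*z^3 - 5*z^2 - 3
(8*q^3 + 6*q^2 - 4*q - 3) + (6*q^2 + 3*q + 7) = 8*q^3 + 12*q^2 - q + 4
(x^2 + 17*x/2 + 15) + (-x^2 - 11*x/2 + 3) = 3*x + 18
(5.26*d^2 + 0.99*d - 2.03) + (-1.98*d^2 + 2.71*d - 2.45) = 3.28*d^2 + 3.7*d - 4.48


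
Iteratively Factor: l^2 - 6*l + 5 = (l - 5)*(l - 1)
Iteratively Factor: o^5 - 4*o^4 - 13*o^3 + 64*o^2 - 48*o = (o)*(o^4 - 4*o^3 - 13*o^2 + 64*o - 48) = o*(o - 1)*(o^3 - 3*o^2 - 16*o + 48) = o*(o - 4)*(o - 1)*(o^2 + o - 12) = o*(o - 4)*(o - 1)*(o + 4)*(o - 3)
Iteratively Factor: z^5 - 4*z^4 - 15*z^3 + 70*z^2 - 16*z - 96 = (z - 3)*(z^4 - z^3 - 18*z^2 + 16*z + 32) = (z - 3)*(z + 1)*(z^3 - 2*z^2 - 16*z + 32) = (z - 4)*(z - 3)*(z + 1)*(z^2 + 2*z - 8) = (z - 4)*(z - 3)*(z - 2)*(z + 1)*(z + 4)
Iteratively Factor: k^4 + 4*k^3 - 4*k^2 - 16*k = (k)*(k^3 + 4*k^2 - 4*k - 16) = k*(k + 2)*(k^2 + 2*k - 8) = k*(k + 2)*(k + 4)*(k - 2)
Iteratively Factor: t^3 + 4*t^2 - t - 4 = (t - 1)*(t^2 + 5*t + 4) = (t - 1)*(t + 4)*(t + 1)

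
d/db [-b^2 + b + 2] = 1 - 2*b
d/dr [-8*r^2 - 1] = -16*r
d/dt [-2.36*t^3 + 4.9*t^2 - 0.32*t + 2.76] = -7.08*t^2 + 9.8*t - 0.32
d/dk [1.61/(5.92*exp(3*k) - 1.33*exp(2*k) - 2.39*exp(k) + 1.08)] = (-28.5936*exp(2*k) + 4.2826*exp(k) + 3.8479)*exp(k)/(5.92*exp(3*k) - 1.33*exp(2*k) - 2.39*exp(k) + 1.08)^2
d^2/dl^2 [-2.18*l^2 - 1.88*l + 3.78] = -4.36000000000000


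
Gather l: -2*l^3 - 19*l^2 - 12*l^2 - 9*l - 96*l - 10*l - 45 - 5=-2*l^3 - 31*l^2 - 115*l - 50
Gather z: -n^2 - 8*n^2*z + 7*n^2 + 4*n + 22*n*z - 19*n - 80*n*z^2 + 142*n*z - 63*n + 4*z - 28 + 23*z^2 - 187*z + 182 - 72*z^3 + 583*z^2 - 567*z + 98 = 6*n^2 - 78*n - 72*z^3 + z^2*(606 - 80*n) + z*(-8*n^2 + 164*n - 750) + 252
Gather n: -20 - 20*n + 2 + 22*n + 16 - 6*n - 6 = -4*n - 8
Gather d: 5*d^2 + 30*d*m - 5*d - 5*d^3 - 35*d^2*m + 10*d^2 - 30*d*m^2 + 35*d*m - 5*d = -5*d^3 + d^2*(15 - 35*m) + d*(-30*m^2 + 65*m - 10)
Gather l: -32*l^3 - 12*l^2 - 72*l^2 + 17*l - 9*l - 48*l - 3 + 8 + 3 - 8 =-32*l^3 - 84*l^2 - 40*l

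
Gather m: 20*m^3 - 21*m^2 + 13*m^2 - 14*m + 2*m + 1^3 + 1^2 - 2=20*m^3 - 8*m^2 - 12*m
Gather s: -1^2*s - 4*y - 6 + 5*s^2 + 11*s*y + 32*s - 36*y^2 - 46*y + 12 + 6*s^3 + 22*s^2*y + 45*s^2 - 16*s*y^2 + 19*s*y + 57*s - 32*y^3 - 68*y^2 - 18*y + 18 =6*s^3 + s^2*(22*y + 50) + s*(-16*y^2 + 30*y + 88) - 32*y^3 - 104*y^2 - 68*y + 24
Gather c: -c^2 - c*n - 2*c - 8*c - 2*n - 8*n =-c^2 + c*(-n - 10) - 10*n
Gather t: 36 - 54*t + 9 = 45 - 54*t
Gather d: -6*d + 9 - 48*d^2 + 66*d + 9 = -48*d^2 + 60*d + 18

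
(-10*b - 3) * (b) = -10*b^2 - 3*b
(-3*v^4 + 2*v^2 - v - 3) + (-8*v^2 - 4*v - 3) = -3*v^4 - 6*v^2 - 5*v - 6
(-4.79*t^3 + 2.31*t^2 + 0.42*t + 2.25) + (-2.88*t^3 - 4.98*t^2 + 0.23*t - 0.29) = -7.67*t^3 - 2.67*t^2 + 0.65*t + 1.96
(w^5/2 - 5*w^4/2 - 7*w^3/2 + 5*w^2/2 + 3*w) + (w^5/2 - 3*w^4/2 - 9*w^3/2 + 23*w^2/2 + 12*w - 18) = w^5 - 4*w^4 - 8*w^3 + 14*w^2 + 15*w - 18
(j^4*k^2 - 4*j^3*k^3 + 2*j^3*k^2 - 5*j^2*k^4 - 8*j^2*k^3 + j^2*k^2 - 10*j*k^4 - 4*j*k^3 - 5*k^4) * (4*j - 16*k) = 4*j^5*k^2 - 32*j^4*k^3 + 8*j^4*k^2 + 44*j^3*k^4 - 64*j^3*k^3 + 4*j^3*k^2 + 80*j^2*k^5 + 88*j^2*k^4 - 32*j^2*k^3 + 160*j*k^5 + 44*j*k^4 + 80*k^5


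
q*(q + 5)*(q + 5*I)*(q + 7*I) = q^4 + 5*q^3 + 12*I*q^3 - 35*q^2 + 60*I*q^2 - 175*q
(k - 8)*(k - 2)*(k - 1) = k^3 - 11*k^2 + 26*k - 16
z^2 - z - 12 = (z - 4)*(z + 3)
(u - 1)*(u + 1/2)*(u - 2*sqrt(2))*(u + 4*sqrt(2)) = u^4 - u^3/2 + 2*sqrt(2)*u^3 - 33*u^2/2 - sqrt(2)*u^2 - sqrt(2)*u + 8*u + 8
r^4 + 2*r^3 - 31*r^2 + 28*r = r*(r - 4)*(r - 1)*(r + 7)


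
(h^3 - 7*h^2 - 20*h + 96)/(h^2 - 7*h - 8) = (h^2 + h - 12)/(h + 1)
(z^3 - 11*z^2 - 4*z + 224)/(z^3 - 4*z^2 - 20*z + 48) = (z^2 - 15*z + 56)/(z^2 - 8*z + 12)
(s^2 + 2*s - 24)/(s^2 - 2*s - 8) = (s + 6)/(s + 2)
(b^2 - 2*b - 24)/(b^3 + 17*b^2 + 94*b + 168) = (b - 6)/(b^2 + 13*b + 42)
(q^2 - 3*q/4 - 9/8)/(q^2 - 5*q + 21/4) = (4*q + 3)/(2*(2*q - 7))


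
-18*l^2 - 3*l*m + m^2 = (-6*l + m)*(3*l + m)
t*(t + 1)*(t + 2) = t^3 + 3*t^2 + 2*t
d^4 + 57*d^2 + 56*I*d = d*(d - 8*I)*(d + I)*(d + 7*I)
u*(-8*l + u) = -8*l*u + u^2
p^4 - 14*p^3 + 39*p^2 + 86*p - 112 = (p - 8)*(p - 7)*(p - 1)*(p + 2)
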